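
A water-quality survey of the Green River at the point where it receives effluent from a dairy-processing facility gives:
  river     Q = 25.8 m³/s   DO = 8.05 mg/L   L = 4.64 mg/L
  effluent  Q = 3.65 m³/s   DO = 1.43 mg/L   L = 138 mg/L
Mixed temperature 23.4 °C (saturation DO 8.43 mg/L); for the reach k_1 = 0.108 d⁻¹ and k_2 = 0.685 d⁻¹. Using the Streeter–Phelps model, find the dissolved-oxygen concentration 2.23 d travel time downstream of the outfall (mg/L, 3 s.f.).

Mixed DO = (25.8×8.05 + 3.65×1.43)/(25.8+3.65) = 212.9/29.45 = 7.230 mg/L.
Mixed L₀ = (25.8×4.64 + 3.65×138)/(29.45) = 623.4/29.45 = 21.17 mg/L.
Initial deficit D₀ = C_s − DO₀ = 8.43 − 7.230 = 1.200 mg/L.
D(2.23) = [0.108×21.17/(0.685−0.108)](e^(−0.108×2.23) − e^(−0.685×2.23)) + 1.200 e^(−0.685×2.23)
= 3.962 × (0.7860 − 0.2171) + 1.200 × 0.2171 = 2.515 mg/L.
DO = 8.43 − 2.515 = 5.915 mg/L.

DO ≈ 5.92 mg/L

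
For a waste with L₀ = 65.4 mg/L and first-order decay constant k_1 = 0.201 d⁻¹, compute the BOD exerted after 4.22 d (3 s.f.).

y ≈ 37.4 mg/L

y_t = L₀(1 − e^(−k_1 t)) = 65.4 × (1 − e^(−0.201×4.22))
= 65.4 × (1 − 0.4282) = 65.4 × 0.5718 = 37.40 mg/L.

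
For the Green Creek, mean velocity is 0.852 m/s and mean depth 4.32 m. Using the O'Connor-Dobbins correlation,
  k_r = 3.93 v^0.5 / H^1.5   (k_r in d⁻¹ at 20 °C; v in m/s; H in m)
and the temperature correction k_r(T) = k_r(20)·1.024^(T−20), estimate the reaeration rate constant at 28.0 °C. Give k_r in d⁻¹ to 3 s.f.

k_r ≈ 0.488 d⁻¹

k_r(20) = 3.93 × 0.852^0.5 / 4.32^1.5 = 3.93 × 0.9230 / 8.979 = 0.4040 d⁻¹.
k_r(28.0) = 0.4040 × 1.024^(28.0−20) = 0.4040 × 1.209 = 0.4884 d⁻¹.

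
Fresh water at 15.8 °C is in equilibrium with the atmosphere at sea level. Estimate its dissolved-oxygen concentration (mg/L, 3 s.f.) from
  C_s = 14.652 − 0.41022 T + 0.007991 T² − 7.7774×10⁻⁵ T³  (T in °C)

C_s ≈ 9.86 mg/L

C_s = 14.652 − 0.41022×15.8 + 0.007991×15.8² − 7.7774×10⁻⁵×15.8³ = 9.859 mg/L.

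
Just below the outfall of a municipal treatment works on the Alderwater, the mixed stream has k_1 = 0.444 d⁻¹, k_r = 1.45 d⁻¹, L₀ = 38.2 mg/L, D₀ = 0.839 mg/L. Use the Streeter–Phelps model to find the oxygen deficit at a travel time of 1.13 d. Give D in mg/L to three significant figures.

k_1 L₀/(k_r−k_1) = 0.444×38.2/(1.45−0.444) = 16.96/1.006 = 16.86 mg/L.
e^(−k_1 t) = e^(−0.444×1.130) = 0.6055; e^(−k_r t) = e^(−1.45×1.130) = 0.1943.
D = 16.86 × (0.6055 − 0.1943) + 0.839 × 0.1943 = 6.933 + 0.1630 = 7.096 mg/L.

D ≈ 7.10 mg/L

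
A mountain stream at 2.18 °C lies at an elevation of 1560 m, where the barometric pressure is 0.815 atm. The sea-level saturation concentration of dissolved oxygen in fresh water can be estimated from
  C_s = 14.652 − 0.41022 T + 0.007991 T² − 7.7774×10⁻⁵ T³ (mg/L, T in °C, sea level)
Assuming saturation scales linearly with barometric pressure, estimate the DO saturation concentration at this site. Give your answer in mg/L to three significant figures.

C_s ≈ 11.2 mg/L

At sea level: C_s = 14.652 − 0.41022×2.18 + 0.007991×2.18² − 7.7774×10⁻⁵×2.18³ = 13.79 mg/L.
Pressure correction: C_s' = 13.79 × 0.815 = 11.24 mg/L.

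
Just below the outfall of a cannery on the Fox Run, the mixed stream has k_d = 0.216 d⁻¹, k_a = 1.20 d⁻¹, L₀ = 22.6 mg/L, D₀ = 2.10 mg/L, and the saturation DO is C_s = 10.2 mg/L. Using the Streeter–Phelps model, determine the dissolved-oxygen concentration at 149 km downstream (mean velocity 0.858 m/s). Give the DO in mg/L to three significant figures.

DO ≈ 7.24 mg/L

Travel time t = x/v = 149 km / (0.858 m/s) = 149000 m / 0.858 m/s = 173700 s = 2.010 d.
k_d L₀/(k_a−k_d) = 0.216×22.6/(1.20−0.216) = 4.882/0.9840 = 4.961 mg/L.
e^(−k_d t) = e^(−0.216×2.010) = 0.6478; e^(−k_a t) = e^(−1.20×2.010) = 0.08964.
D = 4.961 × (0.6478 − 0.08964) + 2.10 × 0.08964 = 2.769 + 0.1882 = 2.957 mg/L.
DO = C_s − D = 10.2 − 2.957 = 7.243 mg/L.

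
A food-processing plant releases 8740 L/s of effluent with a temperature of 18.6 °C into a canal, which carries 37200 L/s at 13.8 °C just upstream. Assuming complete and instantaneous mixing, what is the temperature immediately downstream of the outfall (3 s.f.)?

Flow-weighted mixing: C = (Q_r C_r + Q_w C_w)/(Q_r + Q_w)
= (37200×13.8 + 8740×18.6)/(37200 + 8740) = 675900/45940 = 14.71 °C.

14.7 °C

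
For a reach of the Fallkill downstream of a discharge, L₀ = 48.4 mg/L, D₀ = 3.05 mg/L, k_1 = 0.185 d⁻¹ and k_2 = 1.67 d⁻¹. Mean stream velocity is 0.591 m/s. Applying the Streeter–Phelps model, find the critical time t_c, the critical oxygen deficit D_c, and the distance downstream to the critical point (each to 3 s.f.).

t_c ≈ 1.01 d; D_c ≈ 4.45 mg/L; x_c ≈ 51.4 km

t_c = [1/(k_2−k_1)] ln[(k_2/k_1)(1 − D₀(k_2−k_1)/(k_1 L₀))]
= [1/(1.67−0.185)] ln[(1.67/0.185)(1 − 3.05×1.485/(0.185×48.4))]
= (1/1.485) ln[9.027 × 0.4942] = 0.6734 × ln(4.461) = 0.6734 × 1.495 = 1.007 d.
L(t_c) = L₀ e^(−k_1 t_c) = 48.4 × 0.8300 = 40.17 mg/L, and at the critical point k_2 D_c = k_1 L, so D_c = (0.185/1.67) × 40.17 = 4.450 mg/L.
x_c = v t_c = 0.591 m/s × 1.007 d × 86400 s/d = 51420 m ≈ 51.4 km.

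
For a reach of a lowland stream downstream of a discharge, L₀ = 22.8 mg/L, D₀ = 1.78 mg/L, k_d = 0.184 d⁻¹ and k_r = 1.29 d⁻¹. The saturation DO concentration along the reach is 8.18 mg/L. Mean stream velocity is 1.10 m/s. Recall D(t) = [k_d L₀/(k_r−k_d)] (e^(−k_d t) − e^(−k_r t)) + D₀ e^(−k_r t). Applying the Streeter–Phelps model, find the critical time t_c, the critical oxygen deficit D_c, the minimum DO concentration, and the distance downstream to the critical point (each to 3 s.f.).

t_c ≈ 1.19 d; D_c ≈ 2.61 mg/L; min DO ≈ 5.57 mg/L; x_c ≈ 113 km

At the critical point dD/dt = 0, so k_d L₀ e^(−k_d t) = k_r D. Substituting D(t) from the Streeter–Phelps equation and solving for t gives
t_c = ln[(k_r/k_d)(1 − D₀(k_r−k_d)/(k_d L₀))] / (k_r−k_d).
Here k_r−k_d = 1.106 d⁻¹ and 1 − D₀(k_r−k_d)/(k_d L₀) = 1 − 1.78×1.106/(0.184×22.8) = 0.5307, so
t_c = ln(7.011 × 0.5307) / 1.106 = 1.314 / 1.106 = 1.188 d.
L(t_c) = L₀ e^(−k_d t_c) = 22.8 × 0.8036 = 18.32 mg/L, and at the critical point k_r D_c = k_d L, so D_c = (0.184/1.29) × 18.32 = 2.614 mg/L.
Minimum DO = C_s − D_c = 8.18 − 2.614 = 5.566 mg/L.
x_c = v t_c = 1.10 m/s × 1.188 d × 86400 s/d = 112900 m ≈ 113 km.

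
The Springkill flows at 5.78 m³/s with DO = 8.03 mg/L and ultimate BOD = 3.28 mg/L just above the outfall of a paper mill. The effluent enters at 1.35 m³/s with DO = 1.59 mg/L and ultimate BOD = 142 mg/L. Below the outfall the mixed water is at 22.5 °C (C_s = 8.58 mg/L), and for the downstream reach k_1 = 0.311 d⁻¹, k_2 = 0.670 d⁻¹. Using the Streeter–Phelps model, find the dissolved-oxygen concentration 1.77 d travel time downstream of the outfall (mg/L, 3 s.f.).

Mixed DO = (5.78×8.03 + 1.35×1.59)/(5.78+1.35) = 48.56/7.130 = 6.811 mg/L.
Mixed L₀ = (5.78×3.28 + 1.35×142)/(7.130) = 210.7/7.130 = 29.55 mg/L.
Initial deficit D₀ = C_s − DO₀ = 8.58 − 6.811 = 1.769 mg/L.
D(1.77) = [0.311×29.55/(0.670−0.311)](e^(−0.311×1.77) − e^(−0.670×1.77)) + 1.769 e^(−0.670×1.77)
= 25.60 × (0.5767 − 0.3055) + 1.769 × 0.3055 = 7.482 mg/L.
DO = 8.58 − 7.482 = 1.098 mg/L.

DO ≈ 1.10 mg/L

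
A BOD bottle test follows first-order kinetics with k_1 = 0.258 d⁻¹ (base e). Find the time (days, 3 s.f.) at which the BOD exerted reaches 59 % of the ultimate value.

y/L₀ = 1 − e^(−k_1 t) = 0.59 ⇒ e^(−k_1 t) = 0.410
t = −ln(0.410) / 0.258 = 0.8916 / 0.258 = 3.456 d.

t ≈ 3.46 d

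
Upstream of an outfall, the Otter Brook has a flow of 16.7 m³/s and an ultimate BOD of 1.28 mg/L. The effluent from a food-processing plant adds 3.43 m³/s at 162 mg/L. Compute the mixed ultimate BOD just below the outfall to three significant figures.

Flow-weighted mixing: C = (Q_r C_r + Q_w C_w)/(Q_r + Q_w)
= (16.7×1.28 + 3.43×162)/(16.7 + 3.43) = 577.0/20.13 = 28.67 mg/L.

28.7 mg/L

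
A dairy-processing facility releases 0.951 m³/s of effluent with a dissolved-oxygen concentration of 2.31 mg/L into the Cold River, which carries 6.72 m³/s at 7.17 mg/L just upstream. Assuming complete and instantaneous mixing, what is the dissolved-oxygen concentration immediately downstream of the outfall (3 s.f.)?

Flow-weighted mixing: C = (Q_r C_r + Q_w C_w)/(Q_r + Q_w)
= (6.72×7.17 + 0.951×2.31)/(6.72 + 0.951) = 50.38/7.671 = 6.567 mg/L.

6.57 mg/L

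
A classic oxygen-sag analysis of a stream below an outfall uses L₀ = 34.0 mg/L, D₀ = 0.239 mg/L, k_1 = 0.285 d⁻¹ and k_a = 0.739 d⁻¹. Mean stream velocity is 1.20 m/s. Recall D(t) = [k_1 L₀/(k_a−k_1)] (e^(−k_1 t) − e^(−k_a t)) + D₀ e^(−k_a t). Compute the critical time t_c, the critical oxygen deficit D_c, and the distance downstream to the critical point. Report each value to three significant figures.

t_c ≈ 2.07 d; D_c ≈ 7.26 mg/L; x_c ≈ 215 km

With k_a/k_1 = 2.593 and 1 − D₀(k_a−k_1)/(k_1 L₀) = 0.9888,
t_c = ln(2.593 × 0.9888) / (0.739 − 0.285) = ln(2.564) / 0.4540 = 0.9415/0.4540 = 2.074 d.
D_c = (k_1/k_a) L₀ e^(−k_1 t_c) = (0.285/0.739) × 34.0 × e^(−0.285×2.074) = 0.3857 × 34.0 × 0.5537 = 7.261 mg/L.
x_c = v t_c = 1.20 m/s × 2.074 d × 86400 s/d = 215000 m ≈ 215 km.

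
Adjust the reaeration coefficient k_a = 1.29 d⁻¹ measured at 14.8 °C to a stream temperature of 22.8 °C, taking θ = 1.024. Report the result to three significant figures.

k_a(T₂) = k_a(T₁) · θ^(T₂−T₁) = 1.29 × 1.024^(22.8−14.8)
= 1.29 × 1.024^8.00 = 1.29 × 1.209 = 1.560 d⁻¹.

k_a ≈ 1.56 d⁻¹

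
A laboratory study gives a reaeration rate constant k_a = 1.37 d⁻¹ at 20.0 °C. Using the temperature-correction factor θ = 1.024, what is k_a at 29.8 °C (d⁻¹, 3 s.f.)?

k_a(T₂) = k_a(T₁) · θ^(T₂−T₁) = 1.37 × 1.024^(29.8−20.0)
= 1.37 × 1.024^9.80 = 1.37 × 1.262 = 1.728 d⁻¹.

k_a ≈ 1.73 d⁻¹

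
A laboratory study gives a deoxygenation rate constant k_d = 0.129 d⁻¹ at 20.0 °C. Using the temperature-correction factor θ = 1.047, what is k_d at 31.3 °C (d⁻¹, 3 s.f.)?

k_d ≈ 0.217 d⁻¹

k_d(T₂) = k_d(T₁) · θ^(T₂−T₁) = 0.129 × 1.047^(31.3−20.0)
= 0.129 × 1.047^11.3 = 0.129 × 1.680 = 0.2168 d⁻¹.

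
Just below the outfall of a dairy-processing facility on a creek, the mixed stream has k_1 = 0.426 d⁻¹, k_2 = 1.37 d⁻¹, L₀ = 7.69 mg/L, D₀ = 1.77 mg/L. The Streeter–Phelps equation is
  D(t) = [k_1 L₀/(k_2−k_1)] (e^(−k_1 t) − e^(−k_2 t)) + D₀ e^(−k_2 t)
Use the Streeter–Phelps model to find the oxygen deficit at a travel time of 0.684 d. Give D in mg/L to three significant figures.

k_1 L₀/(k_2−k_1) = 0.426×7.69/(1.37−0.426) = 3.276/0.9440 = 3.470 mg/L.
e^(−k_1 t) = e^(−0.426×0.6840) = 0.7472; e^(−k_2 t) = e^(−1.37×0.6840) = 0.3918.
D = 3.470 × (0.7472 − 0.3918) + 1.77 × 0.3918 = 1.234 + 0.6934 = 1.927 mg/L.

D ≈ 1.93 mg/L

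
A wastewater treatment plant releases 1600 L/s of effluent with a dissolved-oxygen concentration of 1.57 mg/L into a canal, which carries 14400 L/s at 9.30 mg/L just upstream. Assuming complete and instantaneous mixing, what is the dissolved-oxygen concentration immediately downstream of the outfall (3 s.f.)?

8.53 mg/L

Flow-weighted mixing: C = (Q_r C_r + Q_w C_w)/(Q_r + Q_w)
= (14400×9.30 + 1600×1.57)/(14400 + 1600) = 136400/16000 = 8.527 mg/L.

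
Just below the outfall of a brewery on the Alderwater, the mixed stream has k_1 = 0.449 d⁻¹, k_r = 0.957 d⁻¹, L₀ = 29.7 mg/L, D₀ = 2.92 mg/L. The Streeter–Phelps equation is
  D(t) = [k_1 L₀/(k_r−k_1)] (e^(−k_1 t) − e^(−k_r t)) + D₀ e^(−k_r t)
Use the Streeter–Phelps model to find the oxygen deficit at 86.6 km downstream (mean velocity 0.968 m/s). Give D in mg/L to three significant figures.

D ≈ 7.83 mg/L

Travel time t = x/v = 86.6 km / (0.968 m/s) = 86600 m / 0.968 m/s = 89460 s = 1.035 d.
k_1 L₀/(k_r−k_1) = 0.449×29.7/(0.957−0.449) = 13.34/0.5080 = 26.25 mg/L.
e^(−k_1 t) = e^(−0.449×1.035) = 0.6282; e^(−k_r t) = e^(−0.957×1.035) = 0.3712.
D = 26.25 × (0.6282 − 0.3712) + 2.92 × 0.3712 = 6.745 + 1.084 = 7.829 mg/L.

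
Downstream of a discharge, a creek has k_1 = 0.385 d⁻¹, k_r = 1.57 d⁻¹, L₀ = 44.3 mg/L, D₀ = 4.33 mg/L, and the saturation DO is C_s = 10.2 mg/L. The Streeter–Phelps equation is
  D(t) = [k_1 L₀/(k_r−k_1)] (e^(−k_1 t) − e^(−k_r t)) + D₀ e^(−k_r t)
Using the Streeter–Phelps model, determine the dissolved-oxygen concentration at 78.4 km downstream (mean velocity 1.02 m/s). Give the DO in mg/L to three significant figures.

Travel time t = x/v = 78.4 km / (1.02 m/s) = 78400 m / 1.02 m/s = 76860 s = 0.8896 d.
k_1 L₀/(k_r−k_1) = 0.385×44.3/(1.57−0.385) = 17.06/1.185 = 14.39 mg/L.
e^(−k_1 t) = e^(−0.385×0.8896) = 0.7100; e^(−k_r t) = e^(−1.57×0.8896) = 0.2474.
D = 14.39 × (0.7100 − 0.2474) + 4.33 × 0.2474 = 6.658 + 1.071 = 7.729 mg/L.
DO = C_s − D = 10.2 − 7.729 = 2.471 mg/L.

DO ≈ 2.47 mg/L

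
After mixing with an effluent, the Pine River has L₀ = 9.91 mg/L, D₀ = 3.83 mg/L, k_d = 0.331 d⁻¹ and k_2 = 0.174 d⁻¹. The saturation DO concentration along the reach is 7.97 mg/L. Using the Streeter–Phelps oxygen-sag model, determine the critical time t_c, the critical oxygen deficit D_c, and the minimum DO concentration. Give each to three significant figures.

t_c ≈ 3.02 d; D_c ≈ 6.93 mg/L; min DO ≈ 1.04 mg/L

At the critical point dD/dt = 0, so k_d L₀ e^(−k_d t) = k_2 D. Substituting D(t) from the Streeter–Phelps equation and solving for t gives
t_c = ln[(k_2/k_d)(1 − D₀(k_2−k_d)/(k_d L₀))] / (k_2−k_d).
Here k_2−k_d = -0.1570 d⁻¹ and 1 − D₀(k_2−k_d)/(k_d L₀) = 1 − 3.83×-0.1570/(0.331×9.91) = 1.183, so
t_c = ln(0.5257 × 1.183) / -0.1570 = -0.4747 / -0.1570 = 3.024 d.
D_c = (k_d/k_2) L₀ e^(−k_d t_c) = (0.331/0.174) × 9.91 × e^(−0.331×3.024) = 1.902 × 9.91 × 0.3676 = 6.929 mg/L.
Minimum DO = C_s − D_c = 7.97 − 6.929 = 1.041 mg/L.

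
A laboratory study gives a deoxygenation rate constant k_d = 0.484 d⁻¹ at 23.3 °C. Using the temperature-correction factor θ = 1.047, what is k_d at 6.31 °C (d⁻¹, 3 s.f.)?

k_d ≈ 0.222 d⁻¹

k_d(T₂) = k_d(T₁) · θ^(T₂−T₁) = 0.484 × 1.047^(6.31−23.3)
= 0.484 × 1.047^-17.0 = 0.484 × 0.4583 = 0.2218 d⁻¹.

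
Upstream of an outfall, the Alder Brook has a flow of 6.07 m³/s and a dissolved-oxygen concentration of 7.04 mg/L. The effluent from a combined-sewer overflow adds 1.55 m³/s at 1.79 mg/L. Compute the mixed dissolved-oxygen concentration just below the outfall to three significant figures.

5.97 mg/L

Flow-weighted mixing: C = (Q_r C_r + Q_w C_w)/(Q_r + Q_w)
= (6.07×7.04 + 1.55×1.79)/(6.07 + 1.55) = 45.51/7.620 = 5.972 mg/L.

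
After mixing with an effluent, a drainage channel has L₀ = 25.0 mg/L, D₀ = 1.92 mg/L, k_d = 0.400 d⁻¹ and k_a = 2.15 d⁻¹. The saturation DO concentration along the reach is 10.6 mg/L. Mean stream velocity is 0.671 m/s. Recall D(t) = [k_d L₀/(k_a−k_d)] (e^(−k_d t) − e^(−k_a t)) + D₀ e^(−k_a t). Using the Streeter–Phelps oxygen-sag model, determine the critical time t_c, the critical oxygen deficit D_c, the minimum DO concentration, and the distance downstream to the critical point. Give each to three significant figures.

t_c = [1/(k_a−k_d)] ln[(k_a/k_d)(1 − D₀(k_a−k_d)/(k_d L₀))]
= [1/(2.15−0.400)] ln[(2.15/0.400)(1 − 1.92×1.750/(0.400×25.0))]
= (1/1.750) ln[5.375 × 0.6640] = 0.5714 × ln(3.569) = 0.5714 × 1.272 = 0.7270 d.
L(t_c) = L₀ e^(−k_d t_c) = 25.0 × 0.7477 = 18.69 mg/L, and at the critical point k_a D_c = k_d L, so D_c = (0.400/2.15) × 18.69 = 3.477 mg/L.
Minimum DO = C_s − D_c = 10.6 − 3.477 = 7.123 mg/L.
x_c = v t_c = 0.671 m/s × 0.7270 d × 86400 s/d = 42150 m ≈ 42.1 km.

t_c ≈ 0.727 d; D_c ≈ 3.48 mg/L; min DO ≈ 7.12 mg/L; x_c ≈ 42.1 km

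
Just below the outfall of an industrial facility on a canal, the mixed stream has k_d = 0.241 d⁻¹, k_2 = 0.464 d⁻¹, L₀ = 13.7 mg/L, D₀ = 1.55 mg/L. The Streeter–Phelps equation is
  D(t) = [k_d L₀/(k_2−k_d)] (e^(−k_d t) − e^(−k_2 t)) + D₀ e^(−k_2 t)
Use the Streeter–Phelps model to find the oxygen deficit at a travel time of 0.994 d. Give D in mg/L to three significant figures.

D ≈ 3.29 mg/L

k_d L₀/(k_2−k_d) = 0.241×13.7/(0.464−0.241) = 3.302/0.2230 = 14.81 mg/L.
e^(−k_d t) = e^(−0.241×0.9940) = 0.7870; e^(−k_2 t) = e^(−0.464×0.9940) = 0.6305.
D = 14.81 × (0.7870 − 0.6305) + 1.55 × 0.6305 = 2.317 + 0.9773 = 3.294 mg/L.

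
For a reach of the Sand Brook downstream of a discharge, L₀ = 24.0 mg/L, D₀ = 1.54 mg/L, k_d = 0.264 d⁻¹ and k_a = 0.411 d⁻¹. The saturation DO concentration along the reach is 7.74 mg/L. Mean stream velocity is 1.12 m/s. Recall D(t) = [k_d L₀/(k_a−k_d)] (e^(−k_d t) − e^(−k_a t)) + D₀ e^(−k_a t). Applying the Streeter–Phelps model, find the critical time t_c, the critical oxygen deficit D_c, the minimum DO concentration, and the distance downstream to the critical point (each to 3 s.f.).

t_c ≈ 2.76 d; D_c ≈ 7.43 mg/L; min DO ≈ 0.308 mg/L; x_c ≈ 267 km

With k_a/k_d = 1.557 and 1 − D₀(k_a−k_d)/(k_d L₀) = 0.9643,
t_c = ln(1.557 × 0.9643) / (0.411 − 0.264) = ln(1.501) / 0.1470 = 0.4063/0.1470 = 2.764 d.
L(t_c) = L₀ e^(−k_d t_c) = 24.0 × 0.4821 = 11.57 mg/L, and at the critical point k_a D_c = k_d L, so D_c = (0.264/0.411) × 11.57 = 7.432 mg/L.
Minimum DO = C_s − D_c = 7.74 − 7.432 = 0.3080 mg/L.
x_c = v t_c = 1.12 m/s × 2.764 d × 86400 s/d = 267400 m ≈ 267 km.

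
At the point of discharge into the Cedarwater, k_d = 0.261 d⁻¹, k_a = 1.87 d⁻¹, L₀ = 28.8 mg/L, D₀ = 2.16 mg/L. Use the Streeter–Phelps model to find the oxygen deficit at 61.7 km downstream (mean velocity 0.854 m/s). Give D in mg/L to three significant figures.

Travel time t = x/v = 61.7 km / (0.854 m/s) = 61700 m / 0.854 m/s = 72250 s = 0.8362 d.
k_d L₀/(k_a−k_d) = 0.261×28.8/(1.87−0.261) = 7.517/1.609 = 4.672 mg/L.
e^(−k_d t) = e^(−0.261×0.8362) = 0.8039; e^(−k_a t) = e^(−1.87×0.8362) = 0.2094.
D = 4.672 × (0.8039 − 0.2094) + 2.16 × 0.2094 = 2.778 + 0.4522 = 3.230 mg/L.

D ≈ 3.23 mg/L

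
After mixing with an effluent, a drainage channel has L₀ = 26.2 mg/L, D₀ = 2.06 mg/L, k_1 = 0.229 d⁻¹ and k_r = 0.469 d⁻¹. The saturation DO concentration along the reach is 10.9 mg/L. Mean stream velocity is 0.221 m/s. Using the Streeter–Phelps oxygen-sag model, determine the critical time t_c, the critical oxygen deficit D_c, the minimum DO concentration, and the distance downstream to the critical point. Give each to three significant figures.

t_c ≈ 2.63 d; D_c ≈ 7.01 mg/L; min DO ≈ 3.89 mg/L; x_c ≈ 50.2 km

At the critical point dD/dt = 0, so k_1 L₀ e^(−k_1 t) = k_r D. Substituting D(t) from the Streeter–Phelps equation and solving for t gives
t_c = ln[(k_r/k_1)(1 − D₀(k_r−k_1)/(k_1 L₀))] / (k_r−k_1).
Here k_r−k_1 = 0.2400 d⁻¹ and 1 − D₀(k_r−k_1)/(k_1 L₀) = 1 − 2.06×0.2400/(0.229×26.2) = 0.9176, so
t_c = ln(2.048 × 0.9176) / 0.2400 = 0.6309 / 0.2400 = 2.629 d.
D_c = (k_1/k_r) L₀ e^(−k_1 t_c) = (0.229/0.469) × 26.2 × e^(−0.229×2.629) = 0.4883 × 26.2 × 0.5477 = 7.007 mg/L.
Minimum DO = C_s − D_c = 10.9 − 7.007 = 3.893 mg/L.
x_c = v t_c = 0.221 m/s × 2.629 d × 86400 s/d = 50190 m ≈ 50.2 km.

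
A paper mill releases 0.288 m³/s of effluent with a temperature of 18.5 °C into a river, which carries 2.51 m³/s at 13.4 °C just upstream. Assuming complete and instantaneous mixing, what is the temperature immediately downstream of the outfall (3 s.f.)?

13.9 °C

Flow-weighted mixing: C = (Q_r C_r + Q_w C_w)/(Q_r + Q_w)
= (2.51×13.4 + 0.288×18.5)/(2.51 + 0.288) = 38.96/2.798 = 13.92 °C.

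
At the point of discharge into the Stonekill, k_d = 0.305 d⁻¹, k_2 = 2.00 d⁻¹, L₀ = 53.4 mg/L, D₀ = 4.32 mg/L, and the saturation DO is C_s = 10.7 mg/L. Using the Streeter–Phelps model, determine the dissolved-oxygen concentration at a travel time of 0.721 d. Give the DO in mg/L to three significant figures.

k_d L₀/(k_2−k_d) = 0.305×53.4/(2.00−0.305) = 16.29/1.695 = 9.609 mg/L.
e^(−k_d t) = e^(−0.305×0.7210) = 0.8026; e^(−k_2 t) = e^(−2.00×0.7210) = 0.2365.
D = 9.609 × (0.8026 − 0.2365) + 4.32 × 0.2365 = 5.440 + 1.021 = 6.461 mg/L.
DO = C_s − D = 10.7 − 6.461 = 4.239 mg/L.

DO ≈ 4.24 mg/L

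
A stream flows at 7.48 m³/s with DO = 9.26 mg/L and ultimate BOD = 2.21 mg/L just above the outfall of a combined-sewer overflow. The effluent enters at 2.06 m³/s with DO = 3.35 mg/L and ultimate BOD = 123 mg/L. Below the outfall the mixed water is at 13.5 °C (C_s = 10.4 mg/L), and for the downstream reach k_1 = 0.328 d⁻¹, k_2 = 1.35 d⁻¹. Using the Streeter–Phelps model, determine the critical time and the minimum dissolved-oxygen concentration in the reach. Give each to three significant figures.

t_c ≈ 1.08 d; minimum DO ≈ 5.58 mg/L

Mixed DO = (7.48×9.26 + 2.06×3.35)/(7.48+2.06) = 76.17/9.540 = 7.984 mg/L.
Mixed L₀ = (7.48×2.21 + 2.06×123)/(9.540) = 269.9/9.540 = 28.29 mg/L.
Initial deficit D₀ = C_s − DO₀ = 10.4 − 7.984 = 2.416 mg/L.
t_c = (1/1.022) ln[(1.35/0.328)(1 − 2.416×1.022/(0.328×28.29))] = 0.9785 × ln(3.021) = 1.082 d.
D_c = (0.328/1.35) × 28.29 × e^(−0.328×1.082) = 0.2430 × 28.29 × 0.7013 = 4.821 mg/L.
Minimum DO = 10.4 − 4.821 = 5.579 mg/L.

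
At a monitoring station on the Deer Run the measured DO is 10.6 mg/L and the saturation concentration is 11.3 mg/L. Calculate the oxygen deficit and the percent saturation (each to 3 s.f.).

D = C_s − C = 11.3 − 10.6 = 0.700 mg/L.
% saturation = 10.6/11.3 × 100 = 93.8 %.

D ≈ 0.700 mg/L; 93.8 % saturation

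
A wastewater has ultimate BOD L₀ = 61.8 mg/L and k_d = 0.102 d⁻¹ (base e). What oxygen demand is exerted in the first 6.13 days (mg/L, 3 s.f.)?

y ≈ 28.7 mg/L

y_t = L₀(1 − e^(−k_d t)) = 61.8 × (1 − e^(−0.102×6.13))
= 61.8 × (1 − 0.5351) = 61.8 × 0.4649 = 28.73 mg/L.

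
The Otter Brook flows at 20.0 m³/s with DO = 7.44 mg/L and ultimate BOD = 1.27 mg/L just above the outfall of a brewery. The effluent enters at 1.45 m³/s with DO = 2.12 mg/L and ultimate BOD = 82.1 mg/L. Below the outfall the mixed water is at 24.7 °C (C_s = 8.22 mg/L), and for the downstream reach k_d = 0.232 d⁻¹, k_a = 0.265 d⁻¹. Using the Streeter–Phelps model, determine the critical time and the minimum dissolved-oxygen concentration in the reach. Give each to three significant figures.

Mixed DO = (20.0×7.44 + 1.45×2.12)/(20.0+1.45) = 151.9/21.45 = 7.080 mg/L.
Mixed L₀ = (20.0×1.27 + 1.45×82.1)/(21.45) = 144.4/21.45 = 6.734 mg/L.
Initial deficit D₀ = C_s − DO₀ = 8.22 − 7.080 = 1.140 mg/L.
t_c = (1/0.03300) ln[(0.265/0.232)(1 − 1.140×0.03300/(0.232×6.734))] = 30.30 × ln(1.115) = 3.292 d.
D_c = (0.232/0.265) × 6.734 × e^(−0.232×3.292) = 0.8755 × 6.734 × 0.4660 = 2.747 mg/L.
Minimum DO = 8.22 − 2.747 = 5.473 mg/L.

t_c ≈ 3.29 d; minimum DO ≈ 5.47 mg/L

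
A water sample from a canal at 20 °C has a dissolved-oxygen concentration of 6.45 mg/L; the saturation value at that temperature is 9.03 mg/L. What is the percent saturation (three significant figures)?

71.4 % saturation

% saturation = C/C_s × 100 = 6.45/9.03 × 100 = 71.4 %.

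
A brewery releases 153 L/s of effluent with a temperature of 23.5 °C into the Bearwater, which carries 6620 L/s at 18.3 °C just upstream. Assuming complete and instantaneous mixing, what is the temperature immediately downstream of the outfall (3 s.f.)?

Flow-weighted mixing: C = (Q_r C_r + Q_w C_w)/(Q_r + Q_w)
= (6620×18.3 + 153×23.5)/(6620 + 153) = 124700/6773 = 18.42 °C.

18.4 °C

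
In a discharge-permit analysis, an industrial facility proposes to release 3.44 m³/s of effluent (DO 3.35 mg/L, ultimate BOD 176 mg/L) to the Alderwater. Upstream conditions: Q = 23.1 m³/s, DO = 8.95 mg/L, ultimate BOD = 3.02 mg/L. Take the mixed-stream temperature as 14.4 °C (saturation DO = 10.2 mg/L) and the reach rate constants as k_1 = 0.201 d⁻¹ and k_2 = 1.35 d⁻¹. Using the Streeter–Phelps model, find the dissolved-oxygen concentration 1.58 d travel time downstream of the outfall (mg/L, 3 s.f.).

DO ≈ 7.25 mg/L

Mixed DO = (23.1×8.95 + 3.44×3.35)/(23.1+3.44) = 218.3/26.54 = 8.224 mg/L.
Mixed L₀ = (23.1×3.02 + 3.44×176)/(26.54) = 675.2/26.54 = 25.44 mg/L.
Initial deficit D₀ = C_s − DO₀ = 10.2 − 8.224 = 1.976 mg/L.
D(1.58) = [0.201×25.44/(1.35−0.201)](e^(−0.201×1.58) − e^(−1.35×1.58)) + 1.976 e^(−1.35×1.58)
= 4.451 × (0.7279 − 0.1185) + 1.976 × 0.1185 = 2.946 mg/L.
DO = 10.2 − 2.946 = 7.254 mg/L.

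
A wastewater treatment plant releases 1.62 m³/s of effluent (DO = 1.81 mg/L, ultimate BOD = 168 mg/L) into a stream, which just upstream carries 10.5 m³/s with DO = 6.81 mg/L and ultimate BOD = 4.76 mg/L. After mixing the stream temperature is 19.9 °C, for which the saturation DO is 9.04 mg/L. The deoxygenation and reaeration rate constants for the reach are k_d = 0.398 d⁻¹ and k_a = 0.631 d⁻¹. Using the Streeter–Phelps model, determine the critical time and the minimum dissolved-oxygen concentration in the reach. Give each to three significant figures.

t_c ≈ 1.69 d; minimum DO ≈ 0.500 mg/L

Mixed DO = (10.5×6.81 + 1.62×1.81)/(10.5+1.62) = 74.44/12.12 = 6.142 mg/L.
Mixed L₀ = (10.5×4.76 + 1.62×168)/(12.12) = 322.1/12.12 = 26.58 mg/L.
Initial deficit D₀ = C_s − DO₀ = 9.04 − 6.142 = 2.898 mg/L.
t_c = (1/0.2330) ln[(0.631/0.398)(1 − 2.898×0.2330/(0.398×26.58))] = 4.292 × ln(1.484) = 1.695 d.
D_c = (0.398/0.631) × 26.58 × e^(−0.398×1.695) = 0.6307 × 26.58 × 0.5094 = 8.540 mg/L.
Minimum DO = 9.04 − 8.540 = 0.5001 mg/L.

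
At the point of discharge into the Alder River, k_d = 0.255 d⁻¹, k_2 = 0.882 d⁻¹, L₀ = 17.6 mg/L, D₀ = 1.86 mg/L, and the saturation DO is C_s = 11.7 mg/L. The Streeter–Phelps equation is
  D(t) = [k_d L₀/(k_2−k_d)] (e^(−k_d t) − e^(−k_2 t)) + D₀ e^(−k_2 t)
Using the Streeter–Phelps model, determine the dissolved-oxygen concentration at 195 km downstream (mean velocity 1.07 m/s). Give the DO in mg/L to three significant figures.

Travel time t = x/v = 195 km / (1.07 m/s) = 195000 m / 1.07 m/s = 182200 s = 2.109 d.
k_d L₀/(k_2−k_d) = 0.255×17.6/(0.882−0.255) = 4.488/0.6270 = 7.158 mg/L.
e^(−k_d t) = e^(−0.255×2.109) = 0.5840; e^(−k_2 t) = e^(−0.882×2.109) = 0.1556.
D = 7.158 × (0.5840 − 0.1556) + 1.86 × 0.1556 = 3.066 + 0.2894 = 3.356 mg/L.
DO = C_s − D = 11.7 − 3.356 = 8.344 mg/L.

DO ≈ 8.34 mg/L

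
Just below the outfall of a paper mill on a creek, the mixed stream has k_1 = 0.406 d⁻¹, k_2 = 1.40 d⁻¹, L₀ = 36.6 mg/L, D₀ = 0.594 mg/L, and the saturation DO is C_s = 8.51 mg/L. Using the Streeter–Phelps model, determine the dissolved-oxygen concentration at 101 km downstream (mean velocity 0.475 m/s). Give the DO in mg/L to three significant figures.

Travel time t = x/v = 101 km / (0.475 m/s) = 101000 m / 0.475 m/s = 212600 s = 2.461 d.
k_1 L₀/(k_2−k_1) = 0.406×36.6/(1.40−0.406) = 14.86/0.9940 = 14.95 mg/L.
e^(−k_1 t) = e^(−0.406×2.461) = 0.3682; e^(−k_2 t) = e^(−1.40×2.461) = 0.03189.
D = 14.95 × (0.3682 − 0.03189) + 0.594 × 0.03189 = 5.027 + 0.01894 = 5.046 mg/L.
DO = C_s − D = 8.51 − 5.046 = 3.464 mg/L.

DO ≈ 3.46 mg/L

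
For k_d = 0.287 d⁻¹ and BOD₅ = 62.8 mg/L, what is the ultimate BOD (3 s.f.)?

BOD₅ = L₀(1 − e^(−5k_d)) ⇒ L₀ = BOD₅ / (1 − e^(−5×0.287))
= 62.8 / (1 − 0.2381) = 62.8 / 0.7619 = 82.43 mg/L.

L₀ ≈ 82.4 mg/L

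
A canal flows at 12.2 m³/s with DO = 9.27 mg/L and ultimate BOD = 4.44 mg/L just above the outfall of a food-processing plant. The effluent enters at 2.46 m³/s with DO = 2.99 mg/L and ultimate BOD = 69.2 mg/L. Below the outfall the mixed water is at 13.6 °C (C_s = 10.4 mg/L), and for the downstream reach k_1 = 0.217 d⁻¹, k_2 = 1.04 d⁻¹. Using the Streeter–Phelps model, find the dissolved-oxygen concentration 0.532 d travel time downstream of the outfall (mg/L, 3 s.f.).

Mixed DO = (12.2×9.27 + 2.46×2.99)/(12.2+2.46) = 120.4/14.66 = 8.216 mg/L.
Mixed L₀ = (12.2×4.44 + 2.46×69.2)/(14.66) = 224.4/14.66 = 15.31 mg/L.
Initial deficit D₀ = C_s − DO₀ = 10.4 − 8.216 = 2.184 mg/L.
D(0.532) = [0.217×15.31/(1.04−0.217)](e^(−0.217×0.532) − e^(−1.04×0.532)) + 2.184 e^(−1.04×0.532)
= 4.036 × (0.8910 − 0.5751) + 2.184 × 0.5751 = 2.531 mg/L.
DO = 10.4 − 2.531 = 7.869 mg/L.

DO ≈ 7.87 mg/L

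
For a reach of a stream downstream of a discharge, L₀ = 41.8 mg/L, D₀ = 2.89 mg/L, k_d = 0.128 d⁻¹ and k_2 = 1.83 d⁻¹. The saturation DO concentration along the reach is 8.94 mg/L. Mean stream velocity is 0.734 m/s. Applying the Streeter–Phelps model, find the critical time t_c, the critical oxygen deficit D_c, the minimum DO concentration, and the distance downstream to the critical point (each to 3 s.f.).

t_c = [1/(k_2−k_d)] ln[(k_2/k_d)(1 − D₀(k_2−k_d)/(k_d L₀))]
= [1/(1.83−0.128)] ln[(1.83/0.128)(1 − 2.89×1.702/(0.128×41.8))]
= (1/1.702) ln[14.30 × 0.08067] = 0.5875 × ln(1.153) = 0.5875 × 0.1427 = 0.08382 d.
D_c = (k_d/k_2) L₀ e^(−k_d t_c) = (0.128/1.83) × 41.8 × e^(−0.128×0.08382) = 0.06995 × 41.8 × 0.9893 = 2.893 mg/L.
Minimum DO = C_s − D_c = 8.94 − 2.893 = 6.047 mg/L.
x_c = v t_c = 0.734 m/s × 0.08382 d × 86400 s/d = 5316 m ≈ 5.32 km.

t_c ≈ 0.0838 d; D_c ≈ 2.89 mg/L; min DO ≈ 6.05 mg/L; x_c ≈ 5.32 km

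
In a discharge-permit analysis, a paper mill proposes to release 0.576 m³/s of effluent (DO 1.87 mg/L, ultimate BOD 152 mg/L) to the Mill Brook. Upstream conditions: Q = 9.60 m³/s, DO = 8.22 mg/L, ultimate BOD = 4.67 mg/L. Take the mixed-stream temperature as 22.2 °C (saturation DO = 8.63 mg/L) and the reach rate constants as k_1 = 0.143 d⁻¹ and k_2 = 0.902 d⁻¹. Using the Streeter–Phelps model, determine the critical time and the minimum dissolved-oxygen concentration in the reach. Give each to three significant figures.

Mixed DO = (9.60×8.22 + 0.576×1.87)/(9.60+0.576) = 79.99/10.18 = 7.861 mg/L.
Mixed L₀ = (9.60×4.67 + 0.576×152)/(10.18) = 132.4/10.18 = 13.01 mg/L.
Initial deficit D₀ = C_s − DO₀ = 8.63 − 7.861 = 0.7694 mg/L.
t_c = (1/0.7590) ln[(0.902/0.143)(1 − 0.7694×0.7590/(0.143×13.01))] = 1.318 × ln(4.328) = 1.930 d.
D_c = (0.143/0.902) × 13.01 × e^(−0.143×1.930) = 0.1585 × 13.01 × 0.7588 = 1.565 mg/L.
Minimum DO = 8.63 − 1.565 = 7.065 mg/L.

t_c ≈ 1.93 d; minimum DO ≈ 7.06 mg/L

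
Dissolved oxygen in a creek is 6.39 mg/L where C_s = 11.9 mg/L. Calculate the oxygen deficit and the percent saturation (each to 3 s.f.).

D = C_s − C = 11.9 − 6.39 = 5.51 mg/L.
% saturation = 6.39/11.9 × 100 = 53.7 %.

D ≈ 5.51 mg/L; 53.7 % saturation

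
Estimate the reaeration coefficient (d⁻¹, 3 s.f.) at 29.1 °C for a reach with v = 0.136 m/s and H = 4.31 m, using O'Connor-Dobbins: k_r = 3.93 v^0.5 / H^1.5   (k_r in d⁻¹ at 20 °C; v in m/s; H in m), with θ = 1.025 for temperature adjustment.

k_r ≈ 0.203 d⁻¹

k_r(20) = 3.93 × 0.136^0.5 / 4.31^1.5 = 3.93 × 0.3688 / 8.948 = 0.1620 d⁻¹.
k_r(29.1) = 0.1620 × 1.025^(29.1−20) = 0.1620 × 1.252 = 0.2028 d⁻¹.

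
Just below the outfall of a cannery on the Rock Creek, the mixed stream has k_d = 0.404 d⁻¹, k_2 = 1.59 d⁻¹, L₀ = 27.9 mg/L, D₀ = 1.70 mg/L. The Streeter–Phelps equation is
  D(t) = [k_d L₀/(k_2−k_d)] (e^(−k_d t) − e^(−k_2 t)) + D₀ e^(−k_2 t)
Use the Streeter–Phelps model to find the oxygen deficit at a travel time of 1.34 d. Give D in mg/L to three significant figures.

k_d L₀/(k_2−k_d) = 0.404×27.9/(1.59−0.404) = 11.27/1.186 = 9.504 mg/L.
e^(−k_d t) = e^(−0.404×1.340) = 0.5820; e^(−k_2 t) = e^(−1.59×1.340) = 0.1188.
D = 9.504 × (0.5820 − 0.1188) + 1.70 × 0.1188 = 4.402 + 0.2019 = 4.604 mg/L.

D ≈ 4.60 mg/L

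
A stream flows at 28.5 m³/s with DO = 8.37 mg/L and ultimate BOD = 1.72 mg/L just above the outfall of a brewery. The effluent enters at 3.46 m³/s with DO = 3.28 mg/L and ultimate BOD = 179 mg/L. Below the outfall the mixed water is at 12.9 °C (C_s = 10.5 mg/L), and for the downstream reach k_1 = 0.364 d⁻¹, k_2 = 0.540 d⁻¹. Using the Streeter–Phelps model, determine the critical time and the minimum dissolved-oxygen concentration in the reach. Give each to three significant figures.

Mixed DO = (28.5×8.37 + 3.46×3.28)/(28.5+3.46) = 249.9/31.96 = 7.819 mg/L.
Mixed L₀ = (28.5×1.72 + 3.46×179)/(31.96) = 668.4/31.96 = 20.91 mg/L.
Initial deficit D₀ = C_s − DO₀ = 10.5 − 7.819 = 2.681 mg/L.
t_c = (1/0.1760) ln[(0.540/0.364)(1 − 2.681×0.1760/(0.364×20.91))] = 5.682 × ln(1.392) = 1.877 d.
D_c = (0.364/0.540) × 20.91 × e^(−0.364×1.877) = 0.6741 × 20.91 × 0.5049 = 7.117 mg/L.
Minimum DO = 10.5 − 7.117 = 3.383 mg/L.

t_c ≈ 1.88 d; minimum DO ≈ 3.38 mg/L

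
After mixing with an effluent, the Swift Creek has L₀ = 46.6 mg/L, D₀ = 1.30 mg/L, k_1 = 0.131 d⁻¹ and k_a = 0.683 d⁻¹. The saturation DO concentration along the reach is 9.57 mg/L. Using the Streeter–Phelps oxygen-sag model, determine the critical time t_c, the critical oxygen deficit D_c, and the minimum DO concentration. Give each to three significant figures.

At the critical point dD/dt = 0, so k_1 L₀ e^(−k_1 t) = k_a D. Substituting D(t) from the Streeter–Phelps equation and solving for t gives
t_c = ln[(k_a/k_1)(1 − D₀(k_a−k_1)/(k_1 L₀))] / (k_a−k_1).
Here k_a−k_1 = 0.5520 d⁻¹ and 1 − D₀(k_a−k_1)/(k_1 L₀) = 1 − 1.30×0.5520/(0.131×46.6) = 0.8824, so
t_c = ln(5.214 × 0.8824) / 0.5520 = 1.526 / 0.5520 = 2.765 d.
D_c = (k_1/k_a) L₀ e^(−k_1 t_c) = (0.131/0.683) × 46.6 × e^(−0.131×2.765) = 0.1918 × 46.6 × 0.6961 = 6.222 mg/L.
Minimum DO = C_s − D_c = 9.57 − 6.222 = 3.348 mg/L.

t_c ≈ 2.76 d; D_c ≈ 6.22 mg/L; min DO ≈ 3.35 mg/L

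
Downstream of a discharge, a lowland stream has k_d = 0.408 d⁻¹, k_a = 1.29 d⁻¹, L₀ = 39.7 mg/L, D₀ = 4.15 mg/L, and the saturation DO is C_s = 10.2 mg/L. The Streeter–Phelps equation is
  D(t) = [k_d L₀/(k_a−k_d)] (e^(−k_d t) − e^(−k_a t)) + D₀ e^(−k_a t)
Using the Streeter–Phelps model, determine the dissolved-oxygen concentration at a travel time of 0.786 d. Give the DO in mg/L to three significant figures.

DO ≈ 2.03 mg/L

k_d L₀/(k_a−k_d) = 0.408×39.7/(1.29−0.408) = 16.20/0.8820 = 18.36 mg/L.
e^(−k_d t) = e^(−0.408×0.7860) = 0.7256; e^(−k_a t) = e^(−1.29×0.7860) = 0.3628.
D = 18.36 × (0.7256 − 0.3628) + 4.15 × 0.3628 = 6.664 + 1.506 = 8.169 mg/L.
DO = C_s − D = 10.2 − 8.169 = 2.031 mg/L.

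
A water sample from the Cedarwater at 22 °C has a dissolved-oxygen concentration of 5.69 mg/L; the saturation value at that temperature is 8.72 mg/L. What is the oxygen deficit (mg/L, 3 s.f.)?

D ≈ 3.03 mg/L

D = C_s − C = 8.72 − 5.69 = 3.03 mg/L.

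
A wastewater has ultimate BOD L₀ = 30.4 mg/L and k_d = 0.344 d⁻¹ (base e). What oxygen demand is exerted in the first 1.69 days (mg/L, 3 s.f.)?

y_t = L₀(1 − e^(−k_d t)) = 30.4 × (1 − e^(−0.344×1.69))
= 30.4 × (1 − 0.5591) = 30.4 × 0.4409 = 13.40 mg/L.

y ≈ 13.4 mg/L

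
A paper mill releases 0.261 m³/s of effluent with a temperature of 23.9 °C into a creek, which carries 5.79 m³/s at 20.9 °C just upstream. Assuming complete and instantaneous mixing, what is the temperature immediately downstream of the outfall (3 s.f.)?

21.0 °C

Flow-weighted mixing: C = (Q_r C_r + Q_w C_w)/(Q_r + Q_w)
= (5.79×20.9 + 0.261×23.9)/(5.79 + 0.261) = 127.2/6.051 = 21.03 °C.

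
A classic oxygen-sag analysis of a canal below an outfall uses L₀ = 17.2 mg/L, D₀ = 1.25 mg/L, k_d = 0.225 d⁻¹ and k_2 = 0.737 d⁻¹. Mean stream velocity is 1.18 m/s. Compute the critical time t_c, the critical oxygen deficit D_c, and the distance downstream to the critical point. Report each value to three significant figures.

t_c ≈ 1.96 d; D_c ≈ 3.38 mg/L; x_c ≈ 200 km

At the critical point dD/dt = 0, so k_d L₀ e^(−k_d t) = k_2 D. Substituting D(t) from the Streeter–Phelps equation and solving for t gives
t_c = ln[(k_2/k_d)(1 − D₀(k_2−k_d)/(k_d L₀))] / (k_2−k_d).
Here k_2−k_d = 0.5120 d⁻¹ and 1 − D₀(k_2−k_d)/(k_d L₀) = 1 − 1.25×0.5120/(0.225×17.2) = 0.8346, so
t_c = ln(3.276 × 0.8346) / 0.5120 = 1.006 / 0.5120 = 1.964 d.
L(t_c) = L₀ e^(−k_d t_c) = 17.2 × 0.6428 = 11.06 mg/L, and at the critical point k_2 D_c = k_d L, so D_c = (0.225/0.737) × 11.06 = 3.375 mg/L.
x_c = v t_c = 1.18 m/s × 1.964 d × 86400 s/d = 200300 m ≈ 200 km.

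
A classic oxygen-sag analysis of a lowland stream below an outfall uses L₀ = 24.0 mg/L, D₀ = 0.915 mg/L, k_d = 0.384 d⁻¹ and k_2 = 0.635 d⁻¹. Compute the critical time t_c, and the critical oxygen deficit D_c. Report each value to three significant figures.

t_c = [1/(k_2−k_d)] ln[(k_2/k_d)(1 − D₀(k_2−k_d)/(k_d L₀))]
= [1/(0.635−0.384)] ln[(0.635/0.384)(1 − 0.915×0.2510/(0.384×24.0))]
= (1/0.2510) ln[1.654 × 0.9751] = 3.984 × ln(1.612) = 3.984 × 0.4777 = 1.903 d.
D_c = (k_d/k_2) L₀ e^(−k_d t_c) = (0.384/0.635) × 24.0 × e^(−0.384×1.903) = 0.6047 × 24.0 × 0.4815 = 6.988 mg/L.

t_c ≈ 1.90 d; D_c ≈ 6.99 mg/L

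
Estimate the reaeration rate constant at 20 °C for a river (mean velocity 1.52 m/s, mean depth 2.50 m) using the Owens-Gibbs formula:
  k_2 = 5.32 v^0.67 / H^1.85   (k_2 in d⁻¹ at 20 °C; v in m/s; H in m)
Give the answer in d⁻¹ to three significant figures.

k_2 = 5.32 × 1.52^0.67 / 2.50^1.85 = 5.32 × 1.324 / 5.447 = 1.293 d⁻¹.

k_2 ≈ 1.29 d⁻¹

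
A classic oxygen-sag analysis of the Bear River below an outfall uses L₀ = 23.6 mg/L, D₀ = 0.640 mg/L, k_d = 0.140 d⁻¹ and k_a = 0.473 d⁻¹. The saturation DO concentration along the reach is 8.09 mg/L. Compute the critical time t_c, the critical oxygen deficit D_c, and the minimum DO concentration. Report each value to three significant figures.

With k_a/k_d = 3.379 and 1 − D₀(k_a−k_d)/(k_d L₀) = 0.9355,
t_c = ln(3.379 × 0.9355) / (0.473 − 0.140) = ln(3.161) / 0.3330 = 1.151/0.3330 = 3.456 d.
L(t_c) = L₀ e^(−k_d t_c) = 23.6 × 0.6164 = 14.55 mg/L, and at the critical point k_a D_c = k_d L, so D_c = (0.140/0.473) × 14.55 = 4.306 mg/L.
Minimum DO = C_s − D_c = 8.09 − 4.306 = 3.784 mg/L.

t_c ≈ 3.46 d; D_c ≈ 4.31 mg/L; min DO ≈ 3.78 mg/L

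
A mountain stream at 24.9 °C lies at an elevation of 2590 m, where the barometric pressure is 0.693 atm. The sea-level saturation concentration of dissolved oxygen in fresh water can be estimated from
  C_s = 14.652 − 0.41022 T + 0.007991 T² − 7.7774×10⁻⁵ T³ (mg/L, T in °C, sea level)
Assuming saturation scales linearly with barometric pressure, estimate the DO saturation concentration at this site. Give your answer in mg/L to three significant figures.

At sea level: C_s = 14.652 − 0.41022×24.9 + 0.007991×24.9² − 7.7774×10⁻⁵×24.9³ = 8.191 mg/L.
Pressure correction: C_s' = 8.191 × 0.693 = 5.677 mg/L.

C_s ≈ 5.68 mg/L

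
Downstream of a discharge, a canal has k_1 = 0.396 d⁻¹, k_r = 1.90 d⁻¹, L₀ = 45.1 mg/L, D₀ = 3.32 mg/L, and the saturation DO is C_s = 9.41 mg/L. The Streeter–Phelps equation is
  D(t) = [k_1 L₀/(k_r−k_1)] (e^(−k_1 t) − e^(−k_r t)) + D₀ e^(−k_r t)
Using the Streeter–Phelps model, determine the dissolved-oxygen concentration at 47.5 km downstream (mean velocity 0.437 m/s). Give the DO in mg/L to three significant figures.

Travel time t = x/v = 47.5 km / (0.437 m/s) = 47500 m / 0.437 m/s = 108700 s = 1.258 d.
k_1 L₀/(k_r−k_1) = 0.396×45.1/(1.90−0.396) = 17.86/1.504 = 11.87 mg/L.
e^(−k_1 t) = e^(−0.396×1.258) = 0.6076; e^(−k_r t) = e^(−1.90×1.258) = 0.09160.
D = 11.87 × (0.6076 − 0.09160) + 3.32 × 0.09160 = 6.128 + 0.3041 = 6.432 mg/L.
DO = C_s − D = 9.41 − 6.432 = 2.978 mg/L.

DO ≈ 2.98 mg/L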